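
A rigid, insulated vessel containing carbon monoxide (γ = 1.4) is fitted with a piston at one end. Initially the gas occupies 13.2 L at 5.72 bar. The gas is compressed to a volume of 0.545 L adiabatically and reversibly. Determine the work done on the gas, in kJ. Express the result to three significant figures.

W ≈ 48.7 kJ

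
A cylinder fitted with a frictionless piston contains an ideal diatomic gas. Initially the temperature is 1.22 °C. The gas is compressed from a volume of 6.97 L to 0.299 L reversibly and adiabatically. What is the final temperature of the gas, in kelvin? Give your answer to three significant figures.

Adiabatic: T₁V₁^(γ−1) = T₂V₂^(γ−1) ⇒ T₂ = T₁ (V₁/V₂)^(γ−1).
For a diatomic ideal gas γ = 7/5, so γ−1 = 2/5.
T₁ = 1.22 °C = 274.4 K.
T₂ = 274.4 × (6.97/0.299)^(2/5) = 966.9 K.

T₂ ≈ 967 K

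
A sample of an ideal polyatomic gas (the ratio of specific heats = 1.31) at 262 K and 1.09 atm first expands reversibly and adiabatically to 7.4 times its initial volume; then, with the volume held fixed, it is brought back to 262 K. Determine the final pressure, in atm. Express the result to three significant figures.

Adiabatic step (PV^γ = const): P₂ = 1.09×(1/7.4)^(1.31) = 0.0792 atm; T₂ = 262×(1/7.4)^(0.31) = 140.9 K.
Isochoric: P₃ = P₂(T₃/T₂) = 0.0792 × (262/140.9) = 0.1473 atm.

P₃ ≈ 0.147 atm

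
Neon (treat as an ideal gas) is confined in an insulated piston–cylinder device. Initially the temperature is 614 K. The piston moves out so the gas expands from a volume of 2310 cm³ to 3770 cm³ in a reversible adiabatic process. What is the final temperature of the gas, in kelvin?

T₂ ≈ 443 K

For a reversible adiabat TV^(γ−1) is constant, so T₂ = T₁ (V₁/V₂)^(γ−1).
For a monatomic ideal gas γ = 5/3, so γ−1 = 2/3.
T₂ = 614 × (2310/3770)^(2/3) = 442.9 K.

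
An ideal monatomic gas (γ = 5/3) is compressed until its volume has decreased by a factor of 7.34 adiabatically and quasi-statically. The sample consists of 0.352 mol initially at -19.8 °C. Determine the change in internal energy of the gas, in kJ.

For a reversible adiabat TV^(γ−1) is constant, so T₂ = T₁ (V₁/V₂)^(γ−1).
T₁ = -19.8 °C = 253.3 K.
T₂ = 253.3 × 7.34^(2/3) = 956.9 K.
Q = 0, so ΔU = W_on_gas = nCᵥΔT with Cᵥ = R/(γ−1) = 12.47 J/(mol·K).
ΔU = 0.352 × 12.47 × (956.9 − 253.3) = 3088 J.

ΔU ≈ 3.09 kJ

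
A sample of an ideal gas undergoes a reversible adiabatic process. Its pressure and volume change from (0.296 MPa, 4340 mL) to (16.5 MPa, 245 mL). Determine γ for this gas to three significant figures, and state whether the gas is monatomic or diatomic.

γ ≈ 1.40; diatomic

PV^γ = const ⇒ γ = ln(P₂/P₁) / ln(V₁/V₂).
γ = ln(16.5/0.296) / ln(4340/245) = 1.399.
γ ≈ 1.40 is close to 7/5, so the gas is diatomic.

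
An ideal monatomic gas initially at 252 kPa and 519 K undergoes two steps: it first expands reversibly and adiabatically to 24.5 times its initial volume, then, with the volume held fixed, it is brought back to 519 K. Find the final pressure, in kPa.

P₃ ≈ 10.3 kPa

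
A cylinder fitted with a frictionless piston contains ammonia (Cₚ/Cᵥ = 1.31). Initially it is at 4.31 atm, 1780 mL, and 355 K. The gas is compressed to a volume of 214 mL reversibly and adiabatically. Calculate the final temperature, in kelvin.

T₂ ≈ 685 K

Adiabatic: T₁V₁^(γ−1) = T₂V₂^(γ−1) ⇒ T₂ = T₁ (V₁/V₂)^(γ−1).
T₂ = 355 × (1780/214)^(0.31) = 684.6 K.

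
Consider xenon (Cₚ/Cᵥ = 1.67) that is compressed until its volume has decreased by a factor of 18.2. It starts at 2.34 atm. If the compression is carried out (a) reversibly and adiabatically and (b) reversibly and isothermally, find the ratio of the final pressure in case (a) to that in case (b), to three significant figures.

Isothermal: P_b = P₁(V₁/V₂) = 2.34×18.2.
Adiabatic: P_a = P₁(V₁/V₂)^γ = 2.34×18.2^(1.67).
P_a/P_b = (V₁/V₂)^(γ−1) = 18.2^(0.67) = 6.986.

P_adiabatic / P_isothermal ≈ 6.99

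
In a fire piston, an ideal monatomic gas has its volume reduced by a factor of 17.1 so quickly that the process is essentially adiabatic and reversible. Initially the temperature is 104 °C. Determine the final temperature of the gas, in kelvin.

T₂ ≈ 2500 K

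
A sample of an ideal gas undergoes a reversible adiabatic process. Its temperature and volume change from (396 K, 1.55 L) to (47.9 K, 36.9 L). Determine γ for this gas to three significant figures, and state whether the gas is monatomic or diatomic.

γ ≈ 1.67; monatomic

TV^(γ−1) = const ⇒ γ − 1 = ln(T₂/T₁) / ln(V₁/V₂).
γ = 1 + ln(47.9/396) / ln(1.55/36.9) = 1.666.
γ ≈ 1.67 is close to 5/3, so the gas is monatomic.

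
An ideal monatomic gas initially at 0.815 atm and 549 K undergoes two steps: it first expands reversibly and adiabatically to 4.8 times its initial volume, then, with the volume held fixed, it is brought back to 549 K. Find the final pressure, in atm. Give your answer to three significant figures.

For a monatomic ideal gas γ = 5/3.
Adiabatic step (PV^γ = const): P₂ = 0.815×(1/4.8)^(5/3) = 0.05967 atm; T₂ = 549×(1/4.8)^(2/3) = 192.9 K.
Isochoric: P₃ = P₂(T₃/T₂) = 0.05967 × (549/192.9) = 0.1698 atm.

P₃ ≈ 0.170 atm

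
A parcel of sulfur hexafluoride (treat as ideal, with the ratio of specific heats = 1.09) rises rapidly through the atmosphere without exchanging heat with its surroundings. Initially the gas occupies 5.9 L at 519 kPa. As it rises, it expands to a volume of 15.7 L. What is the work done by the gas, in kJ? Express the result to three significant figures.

W ≈ 2.87 kJ

P₂ = P₁(V₁/V₂)^γ = 519×(5.9/15.7)^(1.09) = 178.6 kPa.
For a reversible adiabat, W_by_gas = (P₁V₁ − P₂V₂)/(γ−1).
W_by = (519000×0.0059 − 178600×0.0157) / (0.09) = 2869 J.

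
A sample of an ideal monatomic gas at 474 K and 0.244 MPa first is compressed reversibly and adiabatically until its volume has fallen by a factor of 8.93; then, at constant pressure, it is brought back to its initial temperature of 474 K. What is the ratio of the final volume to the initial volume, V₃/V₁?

V₃/V₁ ≈ 0.0260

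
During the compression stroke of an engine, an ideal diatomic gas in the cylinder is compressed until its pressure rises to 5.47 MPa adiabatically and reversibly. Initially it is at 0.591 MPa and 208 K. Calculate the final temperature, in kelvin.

Adiabatic: T₂/T₁ = (P₂/P₁)^((γ−1)/γ).
For a diatomic ideal gas γ = 7/5, so (γ−1)/γ = 2/7.
T₂ = 208 × (5.47/0.591)^(2/7) = 392.8 K.

T₂ ≈ 393 K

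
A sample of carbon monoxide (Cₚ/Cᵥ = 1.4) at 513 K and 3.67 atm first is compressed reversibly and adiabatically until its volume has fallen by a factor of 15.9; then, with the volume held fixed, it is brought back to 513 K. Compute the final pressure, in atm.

Adiabatic step (PV^γ = const): P₂ = 3.67×15.9^(1.4) = 176.5 atm; T₂ = 513×15.9^(0.4) = 1551 K.
Isochoric: P₃ = P₂(T₃/T₂) = 176.5 × (513/1551) = 58.35 atm.

P₃ ≈ 58.4 atm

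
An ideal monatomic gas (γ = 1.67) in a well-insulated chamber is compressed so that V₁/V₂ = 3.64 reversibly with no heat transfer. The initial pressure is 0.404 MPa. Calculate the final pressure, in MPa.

P₂ ≈ 3.49 MPa

Since PV^γ is constant along a reversible adiabat, P₂ = P₁ (V₁/V₂)^γ.
P₂ = 0.404 × 3.64^(1.67) = 3.495 MPa.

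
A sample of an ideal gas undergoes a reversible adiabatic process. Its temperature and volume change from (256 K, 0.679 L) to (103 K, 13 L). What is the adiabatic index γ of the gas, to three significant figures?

γ ≈ 1.31

TV^(γ−1) = const ⇒ γ − 1 = ln(T₂/T₁) / ln(V₁/V₂).
γ = 1 + ln(103/256) / ln(0.679/13) = 1.308.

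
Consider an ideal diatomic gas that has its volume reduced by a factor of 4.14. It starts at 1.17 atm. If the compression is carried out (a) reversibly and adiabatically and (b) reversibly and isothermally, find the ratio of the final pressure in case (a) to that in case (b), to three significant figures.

For a diatomic ideal gas γ = 7/5.
Isothermal: P_b = P₁(V₁/V₂) = 1.17×4.14.
Adiabatic: P_a = P₁(V₁/V₂)^γ = 1.17×4.14^(7/5).
P_a/P_b = (V₁/V₂)^(γ−1) = 4.14^(2/5) = 1.765.

P_adiabatic / P_isothermal ≈ 1.77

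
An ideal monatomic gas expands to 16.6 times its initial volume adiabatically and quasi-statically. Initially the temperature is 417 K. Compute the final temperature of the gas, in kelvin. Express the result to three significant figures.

Adiabatic: T₁V₁^(γ−1) = T₂V₂^(γ−1) ⇒ T₂ = T₁ (V₁/V₂)^(γ−1).
For a monatomic ideal gas γ = 5/3, so γ−1 = 2/3.
T₂ = 417 × (1/16.6)^(2/3) = 64.08 K.

T₂ ≈ 64.1 K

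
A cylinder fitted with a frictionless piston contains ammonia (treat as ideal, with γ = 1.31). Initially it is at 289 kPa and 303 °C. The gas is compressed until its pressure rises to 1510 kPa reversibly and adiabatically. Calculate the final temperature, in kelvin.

T₂ ≈ 852 K

Along an adiabat T P^((1−γ)/γ) is constant, so T₂ = T₁ (P₂/P₁)^((γ−1)/γ).
T₁ = 303 °C = 576.1 K.
T₂ = 576.1 × (1510/289)^(0.237) = 852 K.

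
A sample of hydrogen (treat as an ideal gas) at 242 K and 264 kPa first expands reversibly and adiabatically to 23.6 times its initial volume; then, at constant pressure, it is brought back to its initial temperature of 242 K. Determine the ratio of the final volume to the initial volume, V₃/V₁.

For a diatomic ideal gas γ = 7/5.
Adiabatic step: V₂/V₁ = 23.6; T₂ = T₁·(1/23.6)^(2/5) = 68.34 K.
Isobaric step: V₃/V₂ = T₃/T₂ = 242/68.34.
V₃/V₁ = (V₂/V₁)(V₃/V₂) = 23.6 × (242/68.34) = 83.58.

V₃/V₁ ≈ 83.6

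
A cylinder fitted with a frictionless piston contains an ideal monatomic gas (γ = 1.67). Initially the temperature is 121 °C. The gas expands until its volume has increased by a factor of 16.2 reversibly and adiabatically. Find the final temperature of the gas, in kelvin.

For a reversible adiabat TV^(γ−1) is constant, so T₂ = T₁ (V₁/V₂)^(γ−1).
T₁ = 121 °C = 394.1 K.
T₂ = 394.1 × (1/16.2)^(0.67) = 60.99 K.

T₂ ≈ 61.0 K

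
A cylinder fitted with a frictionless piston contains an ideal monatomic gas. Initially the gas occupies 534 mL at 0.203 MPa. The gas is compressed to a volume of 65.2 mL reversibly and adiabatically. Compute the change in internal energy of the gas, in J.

ΔU ≈ 498 J

γ = 5/3 for a monatomic ideal gas.
P₂ = P₁(V₁/V₂)^γ = 0.203×(534/65.2)^(5/3) = 6.755 MPa.
For a reversible adiabat, W_by_gas = (P₁V₁ − P₂V₂)/(γ−1).
W_by = (203000×0.000534 − 6.755×10^6×6.52×10^-5) / (2/3) = -498.1 J.
Q = 0 ⇒ ΔU = −W_by = 498.1 J.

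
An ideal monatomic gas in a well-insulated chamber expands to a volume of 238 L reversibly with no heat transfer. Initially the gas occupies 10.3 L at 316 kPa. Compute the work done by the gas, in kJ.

γ = 5/3 for a monatomic ideal gas.
P₂ = P₁(V₁/V₂)^γ = 316×(10.3/238)^(5/3) = 1.686 kPa.
For a reversible adiabat, W_by_gas = (P₁V₁ − P₂V₂)/(γ−1).
W_by = (316000×0.0103 − 1686×0.238) / (2/3) = 4280 J.

W ≈ 4.28 kJ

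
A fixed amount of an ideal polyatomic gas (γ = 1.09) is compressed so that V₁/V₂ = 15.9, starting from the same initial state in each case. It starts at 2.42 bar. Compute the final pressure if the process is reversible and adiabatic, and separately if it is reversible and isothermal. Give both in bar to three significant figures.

Isothermal: P₂ = P₁(V₁/V₂) = 2.42×15.9 = 38.48 bar.
Adiabatic: P₂ = P₁(V₁/V₂)^γ = 2.42×15.9^(1.09) = 49.36 bar.

adiabatic: 49.4 bar; isothermal: 38.5 bar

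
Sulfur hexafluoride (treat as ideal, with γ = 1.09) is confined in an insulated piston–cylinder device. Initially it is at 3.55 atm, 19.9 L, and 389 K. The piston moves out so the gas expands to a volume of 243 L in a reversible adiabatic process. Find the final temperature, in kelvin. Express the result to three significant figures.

T₂ ≈ 311 K

For a reversible adiabat TV^(γ−1) is constant, so T₂ = T₁ (V₁/V₂)^(γ−1).
T₂ = 389 × (19.9/243)^(0.09) = 310.6 K.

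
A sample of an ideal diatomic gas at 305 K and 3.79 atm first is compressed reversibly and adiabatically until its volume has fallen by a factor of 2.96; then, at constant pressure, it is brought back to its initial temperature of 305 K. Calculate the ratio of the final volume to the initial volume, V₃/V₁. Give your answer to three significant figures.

V₃/V₁ ≈ 0.219

For a diatomic ideal gas γ = 7/5.
Adiabatic step: V₂/V₁ = 0.3378; T₂ = T₁·2.96^(2/5) = 470.8 K.
Isobaric step: V₃/V₂ = T₃/T₂ = 305/470.8.
V₃/V₁ = (V₂/V₁)(V₃/V₂) = 0.3378 × (305/470.8) = 0.2189.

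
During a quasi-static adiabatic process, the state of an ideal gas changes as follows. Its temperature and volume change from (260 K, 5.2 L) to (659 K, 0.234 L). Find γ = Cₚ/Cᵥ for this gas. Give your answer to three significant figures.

γ ≈ 1.30

TV^(γ−1) = const ⇒ γ − 1 = ln(T₂/T₁) / ln(V₁/V₂).
γ = 1 + ln(659/260) / ln(5.2/0.234) = 1.3.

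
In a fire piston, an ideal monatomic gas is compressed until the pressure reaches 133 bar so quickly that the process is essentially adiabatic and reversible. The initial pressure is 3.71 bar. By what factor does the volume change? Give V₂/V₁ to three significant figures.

V₂/V₁ ≈ 0.117

From PV^γ = const, V₂/V₁ = (P₁/P₂)^(1/γ).
For a monatomic ideal gas γ = 5/3.
V₂/V₁ = (3.71/133)^(3/5) = 0.1168.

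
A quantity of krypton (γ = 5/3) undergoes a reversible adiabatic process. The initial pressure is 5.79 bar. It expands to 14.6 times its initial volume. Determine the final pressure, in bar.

P₂ ≈ 0.0664 bar

Adiabatic: P₁V₁^γ = P₂V₂^γ ⇒ P₂ = P₁ (V₁/V₂)^γ.
P₂ = 5.79 × (1/14.6)^(5/3) = 0.06639 bar.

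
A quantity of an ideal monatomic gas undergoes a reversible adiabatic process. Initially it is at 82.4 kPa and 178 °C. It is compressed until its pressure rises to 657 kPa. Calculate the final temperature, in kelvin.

T₂ ≈ 1040 K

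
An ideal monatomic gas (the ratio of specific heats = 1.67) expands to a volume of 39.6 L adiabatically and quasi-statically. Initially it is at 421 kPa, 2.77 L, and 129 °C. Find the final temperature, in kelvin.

Adiabatic: T₁V₁^(γ−1) = T₂V₂^(γ−1) ⇒ T₂ = T₁ (V₁/V₂)^(γ−1).
T₁ = 129 °C = 402.1 K.
T₂ = 402.1 × (2.77/39.6)^(0.67) = 67.67 K.

T₂ ≈ 67.7 K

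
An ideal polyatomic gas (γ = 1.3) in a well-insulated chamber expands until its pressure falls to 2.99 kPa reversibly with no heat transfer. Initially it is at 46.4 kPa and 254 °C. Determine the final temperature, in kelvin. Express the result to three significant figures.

T₂ ≈ 280 K

Adiabatic: T₂/T₁ = (P₂/P₁)^((γ−1)/γ).
T₁ = 254 °C = 527.1 K.
T₂ = 527.1 × (2.99/46.4)^(0.231) = 280 K.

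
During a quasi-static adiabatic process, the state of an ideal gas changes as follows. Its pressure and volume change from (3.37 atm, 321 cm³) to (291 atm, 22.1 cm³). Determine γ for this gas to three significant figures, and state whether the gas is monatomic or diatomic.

γ ≈ 1.67; monatomic

PV^γ = const ⇒ γ = ln(P₂/P₁) / ln(V₁/V₂).
γ = ln(291/3.37) / ln(321/22.1) = 1.666.
γ ≈ 1.67 is close to 5/3, so the gas is monatomic.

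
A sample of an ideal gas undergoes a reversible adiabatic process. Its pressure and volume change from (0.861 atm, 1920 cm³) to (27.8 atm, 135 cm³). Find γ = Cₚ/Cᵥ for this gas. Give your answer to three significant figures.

PV^γ = const ⇒ γ = ln(P₂/P₁) / ln(V₁/V₂).
γ = ln(27.8/0.861) / ln(1920/135) = 1.309.

γ ≈ 1.31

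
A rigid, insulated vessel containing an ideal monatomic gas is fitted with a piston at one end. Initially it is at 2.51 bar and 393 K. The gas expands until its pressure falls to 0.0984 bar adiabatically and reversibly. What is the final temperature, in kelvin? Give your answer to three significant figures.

T₂ ≈ 108 K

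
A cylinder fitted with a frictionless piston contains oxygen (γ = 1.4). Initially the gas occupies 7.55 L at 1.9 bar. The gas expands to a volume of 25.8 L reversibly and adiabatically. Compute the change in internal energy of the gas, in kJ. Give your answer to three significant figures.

ΔU ≈ -1.39 kJ

P₂ = P₁(V₁/V₂)^γ = 1.9×(7.55/25.8)^(1.4) = 0.3401 bar.
For a reversible adiabat, W_by_gas = (P₁V₁ − P₂V₂)/(γ−1).
W_by = (190000×0.00755 − 34010×0.0258) / (0.4) = 1393 J.
Q = 0 ⇒ ΔU = −W_by = -1393 J.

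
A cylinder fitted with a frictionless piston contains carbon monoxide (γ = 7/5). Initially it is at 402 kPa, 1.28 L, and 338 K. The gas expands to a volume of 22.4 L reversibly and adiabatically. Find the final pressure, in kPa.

P₂ ≈ 7.31 kPa

Adiabatic: P₁V₁^γ = P₂V₂^γ ⇒ P₂ = P₁ (V₁/V₂)^γ.
P₂ = 402 × (1.28/22.4)^(7/5) = 7.311 kPa.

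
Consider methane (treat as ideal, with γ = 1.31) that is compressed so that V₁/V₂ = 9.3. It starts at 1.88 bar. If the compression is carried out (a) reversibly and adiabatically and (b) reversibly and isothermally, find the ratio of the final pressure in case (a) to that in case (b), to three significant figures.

Isothermal: P_b = P₁(V₁/V₂) = 1.88×9.3.
Adiabatic: P_a = P₁(V₁/V₂)^γ = 1.88×9.3^(1.31).
P_a/P_b = (V₁/V₂)^(γ−1) = 9.3^(0.31) = 1.996.

P_adiabatic / P_isothermal ≈ 2.00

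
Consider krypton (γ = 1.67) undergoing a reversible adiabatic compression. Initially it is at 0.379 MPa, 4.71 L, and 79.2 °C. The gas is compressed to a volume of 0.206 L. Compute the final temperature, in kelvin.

T₂ ≈ 2870 K

For a reversible adiabat TV^(γ−1) is constant, so T₂ = T₁ (V₁/V₂)^(γ−1).
T₁ = 79.2 °C = 352.3 K.
T₂ = 352.3 × (4.71/0.206)^(0.67) = 2868 K.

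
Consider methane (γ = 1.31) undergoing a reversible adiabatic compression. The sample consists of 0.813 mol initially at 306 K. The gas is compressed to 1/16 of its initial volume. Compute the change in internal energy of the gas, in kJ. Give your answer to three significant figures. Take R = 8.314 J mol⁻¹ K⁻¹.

For a reversible adiabat TV^(γ−1) is constant, so T₂ = T₁ (V₁/V₂)^(γ−1).
T₂ = 306 × 16^(0.31) = 722.8 K.
Q = 0, so ΔU = W_on_gas = nCᵥΔT with Cᵥ = R/(γ−1) = 26.82 J/(mol·K).
ΔU = 0.813 × 26.82 × (722.8 − 306) = 9087 J.

ΔU ≈ 9.09 kJ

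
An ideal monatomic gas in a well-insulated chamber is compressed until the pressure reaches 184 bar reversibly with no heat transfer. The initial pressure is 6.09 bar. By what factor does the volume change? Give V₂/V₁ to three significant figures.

V₂/V₁ ≈ 0.129

From PV^γ = const, V₂/V₁ = (P₁/P₂)^(1/γ).
For a monatomic ideal gas γ = 5/3.
V₂/V₁ = (6.09/184)^(3/5) = 0.1294.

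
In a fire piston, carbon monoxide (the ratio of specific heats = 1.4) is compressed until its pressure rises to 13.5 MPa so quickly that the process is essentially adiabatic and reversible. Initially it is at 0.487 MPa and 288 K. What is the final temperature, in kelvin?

T₂ ≈ 744 K

Along an adiabat T P^((1−γ)/γ) is constant, so T₂ = T₁ (P₂/P₁)^((γ−1)/γ).
T₂ = 288 × (13.5/0.487)^(0.286) = 744.1 K.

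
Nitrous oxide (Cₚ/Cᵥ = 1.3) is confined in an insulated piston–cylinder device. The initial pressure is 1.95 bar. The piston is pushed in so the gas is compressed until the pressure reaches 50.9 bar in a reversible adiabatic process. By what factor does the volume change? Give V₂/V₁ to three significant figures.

V₂/V₁ ≈ 0.0813

From PV^γ = const, V₂/V₁ = (P₁/P₂)^(1/γ).
V₂/V₁ = (1.95/50.9)^(0.769) = 0.08133.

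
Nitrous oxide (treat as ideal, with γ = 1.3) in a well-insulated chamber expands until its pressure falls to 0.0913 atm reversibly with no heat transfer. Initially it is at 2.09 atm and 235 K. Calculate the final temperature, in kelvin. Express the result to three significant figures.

T₂ ≈ 114 K

Along an adiabat T P^((1−γ)/γ) is constant, so T₂ = T₁ (P₂/P₁)^((γ−1)/γ).
T₂ = 235 × (0.0913/2.09)^(0.231) = 114.1 K.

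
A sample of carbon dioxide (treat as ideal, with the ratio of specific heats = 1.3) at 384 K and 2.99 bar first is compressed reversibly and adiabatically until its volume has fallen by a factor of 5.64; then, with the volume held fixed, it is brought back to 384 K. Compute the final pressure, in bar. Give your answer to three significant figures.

P₃ ≈ 16.9 bar

Adiabatic step (PV^γ = const): P₂ = 2.99×5.64^(1.3) = 28.34 bar; T₂ = 384×5.64^(0.3) = 645.2 K.
Isochoric: P₃ = P₂(T₃/T₂) = 28.34 × (384/645.2) = 16.86 bar.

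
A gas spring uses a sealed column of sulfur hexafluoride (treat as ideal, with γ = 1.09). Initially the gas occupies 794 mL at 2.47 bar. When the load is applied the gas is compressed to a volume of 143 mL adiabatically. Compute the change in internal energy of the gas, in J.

ΔU ≈ 364 J

P₂ = P₁(V₁/V₂)^γ = 2.47×(794/143)^(1.09) = 16 bar.
For a reversible adiabat, W_by_gas = (P₁V₁ − P₂V₂)/(γ−1).
W_by = (247000×0.000794 − 1.6×10^6×0.000143) / (0.09) = -363.5 J.
Q = 0 ⇒ ΔU = −W_by = 363.5 J.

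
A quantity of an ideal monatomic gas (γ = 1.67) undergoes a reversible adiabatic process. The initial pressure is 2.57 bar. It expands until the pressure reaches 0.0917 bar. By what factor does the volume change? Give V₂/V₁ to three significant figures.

V₂/V₁ ≈ 7.36

From PV^γ = const, V₂/V₁ = (P₁/P₂)^(1/γ).
V₂/V₁ = (2.57/0.0917)^(0.599) = 7.359.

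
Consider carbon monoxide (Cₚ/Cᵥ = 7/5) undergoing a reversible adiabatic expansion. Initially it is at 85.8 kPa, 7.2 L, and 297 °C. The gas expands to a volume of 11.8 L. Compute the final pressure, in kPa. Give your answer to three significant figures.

P₂ ≈ 43.0 kPa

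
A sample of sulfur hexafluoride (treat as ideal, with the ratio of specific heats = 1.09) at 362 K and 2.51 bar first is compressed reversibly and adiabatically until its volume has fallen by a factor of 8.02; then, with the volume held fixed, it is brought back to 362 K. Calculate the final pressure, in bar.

Adiabatic step (PV^γ = const): P₂ = 2.51×8.02^(1.09) = 24.28 bar; T₂ = 362×8.02^(0.09) = 436.6 K.
Isochoric: P₃ = P₂(T₃/T₂) = 24.28 × (362/436.6) = 20.13 bar.

P₃ ≈ 20.1 bar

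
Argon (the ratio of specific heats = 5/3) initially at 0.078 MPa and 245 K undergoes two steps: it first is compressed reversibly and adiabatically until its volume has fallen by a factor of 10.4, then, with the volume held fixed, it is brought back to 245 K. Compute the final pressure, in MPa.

P₃ ≈ 0.811 MPa

Adiabatic step (PV^γ = const): P₂ = 0.078×10.4^(5/3) = 3.865 MPa; T₂ = 245×10.4^(2/3) = 1167 K.
Isochoric: P₃ = P₂(T₃/T₂) = 3.865 × (245/1167) = 0.8112 MPa.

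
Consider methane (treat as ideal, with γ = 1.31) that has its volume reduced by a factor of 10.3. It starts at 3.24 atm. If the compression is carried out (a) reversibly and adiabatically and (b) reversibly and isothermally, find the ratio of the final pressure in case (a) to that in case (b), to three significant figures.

P_adiabatic / P_isothermal ≈ 2.06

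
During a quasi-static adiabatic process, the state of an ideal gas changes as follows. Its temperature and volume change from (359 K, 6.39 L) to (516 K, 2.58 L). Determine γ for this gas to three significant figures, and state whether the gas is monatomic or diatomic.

TV^(γ−1) = const ⇒ γ − 1 = ln(T₂/T₁) / ln(V₁/V₂).
γ = 1 + ln(516/359) / ln(6.39/2.58) = 1.4.
γ ≈ 1.40 is close to 7/5, so the gas is diatomic.

γ ≈ 1.40; diatomic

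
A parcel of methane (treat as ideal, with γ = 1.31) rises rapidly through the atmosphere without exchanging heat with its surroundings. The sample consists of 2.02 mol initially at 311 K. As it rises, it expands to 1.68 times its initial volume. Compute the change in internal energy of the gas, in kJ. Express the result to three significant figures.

For a reversible adiabat TV^(γ−1) is constant, so T₂ = T₁ (V₁/V₂)^(γ−1).
T₂ = 311 × (1/1.68)^(0.31) = 264.8 K.
Q = 0, so ΔU = W_on_gas = nCᵥΔT with Cᵥ = R/(γ−1) = 26.82 J/(mol·K).
ΔU = 2.02 × 26.82 × (264.8 − 311) = -2503 J.

ΔU ≈ -2.50 kJ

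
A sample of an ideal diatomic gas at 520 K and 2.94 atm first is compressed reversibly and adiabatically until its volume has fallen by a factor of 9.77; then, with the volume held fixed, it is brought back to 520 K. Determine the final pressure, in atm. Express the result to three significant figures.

P₃ ≈ 28.7 atm

For a diatomic ideal gas γ = 7/5.
Adiabatic step (PV^γ = const): P₂ = 2.94×9.77^(7/5) = 71.48 atm; T₂ = 520×9.77^(2/5) = 1294 K.
Isochoric: P₃ = P₂(T₃/T₂) = 71.48 × (520/1294) = 28.72 atm.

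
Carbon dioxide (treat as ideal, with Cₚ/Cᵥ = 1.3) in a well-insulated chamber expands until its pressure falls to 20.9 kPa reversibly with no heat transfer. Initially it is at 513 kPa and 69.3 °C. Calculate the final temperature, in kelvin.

T₂ ≈ 164 K

Adiabatic: T₂/T₁ = (P₂/P₁)^((γ−1)/γ).
T₁ = 69.3 °C = 342.4 K.
T₂ = 342.4 × (20.9/513)^(0.231) = 163.6 K.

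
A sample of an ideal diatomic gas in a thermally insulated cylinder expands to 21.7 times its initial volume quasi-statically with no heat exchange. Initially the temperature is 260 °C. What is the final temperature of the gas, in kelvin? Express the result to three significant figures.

T₂ ≈ 156 K

For a reversible adiabat TV^(γ−1) is constant, so T₂ = T₁ (V₁/V₂)^(γ−1).
For a diatomic ideal gas γ = 7/5, so γ−1 = 2/5.
T₁ = 260 °C = 533.1 K.
T₂ = 533.1 × (1/21.7)^(2/5) = 155.7 K.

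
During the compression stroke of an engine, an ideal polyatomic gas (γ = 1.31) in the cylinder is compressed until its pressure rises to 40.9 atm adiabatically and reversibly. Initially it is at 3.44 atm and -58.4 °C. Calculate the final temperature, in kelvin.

Adiabatic: T₂/T₁ = (P₂/P₁)^((γ−1)/γ).
T₁ = -58.4 °C = 214.7 K.
T₂ = 214.7 × (40.9/3.44)^(0.237) = 385.8 K.

T₂ ≈ 386 K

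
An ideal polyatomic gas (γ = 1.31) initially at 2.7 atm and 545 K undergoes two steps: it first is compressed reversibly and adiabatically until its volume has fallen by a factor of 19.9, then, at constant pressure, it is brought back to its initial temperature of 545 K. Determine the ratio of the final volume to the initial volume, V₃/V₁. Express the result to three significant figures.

Adiabatic step: V₂/V₁ = 0.05025; T₂ = T₁·19.9^(0.31) = 1377 K.
Isobaric step: V₃/V₂ = T₃/T₂ = 545/1377.
V₃/V₁ = (V₂/V₁)(V₃/V₂) = 0.05025 × (545/1377) = 0.01988.

V₃/V₁ ≈ 0.0199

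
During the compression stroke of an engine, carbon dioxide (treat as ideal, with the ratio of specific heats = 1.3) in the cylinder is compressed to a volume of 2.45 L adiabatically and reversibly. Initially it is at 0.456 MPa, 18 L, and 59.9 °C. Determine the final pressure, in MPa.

P₂ ≈ 6.09 MPa

Since PV^γ is constant along a reversible adiabat, P₂ = P₁ (V₁/V₂)^γ.
P₂ = 0.456 × (18/2.45)^(1.3) = 6.094 MPa.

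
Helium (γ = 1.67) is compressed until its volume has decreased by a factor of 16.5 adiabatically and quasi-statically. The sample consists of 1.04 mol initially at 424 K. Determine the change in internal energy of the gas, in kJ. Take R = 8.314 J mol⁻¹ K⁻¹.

Adiabatic: T₁V₁^(γ−1) = T₂V₂^(γ−1) ⇒ T₂ = T₁ (V₁/V₂)^(γ−1).
T₂ = 424 × 16.5^(0.67) = 2774 K.
Q = 0, so ΔU = W_on_gas = nCᵥΔT with Cᵥ = R/(γ−1) = 12.41 J/(mol·K).
ΔU = 1.04 × 12.41 × (2774 − 424) = 30330 J.

ΔU ≈ 30.3 kJ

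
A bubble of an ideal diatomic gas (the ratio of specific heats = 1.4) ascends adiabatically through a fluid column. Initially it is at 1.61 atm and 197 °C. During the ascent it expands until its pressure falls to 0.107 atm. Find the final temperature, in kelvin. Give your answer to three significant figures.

T₂ ≈ 217 K

Along an adiabat T P^((1−γ)/γ) is constant, so T₂ = T₁ (P₂/P₁)^((γ−1)/γ).
T₁ = 197 °C = 470.1 K.
T₂ = 470.1 × (0.107/1.61)^(0.286) = 216.7 K.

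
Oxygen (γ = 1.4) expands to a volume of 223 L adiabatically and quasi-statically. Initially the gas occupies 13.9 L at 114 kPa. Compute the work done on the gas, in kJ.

W ≈ -2.66 kJ

P₂ = P₁(V₁/V₂)^γ = 114×(13.9/223)^(1.4) = 2.342 kPa.
For a reversible adiabat, W_by_gas = (P₁V₁ − P₂V₂)/(γ−1).
W_by = (114000×0.0139 − 2342×0.223) / (0.4) = 2656 J.
W_on_gas = −W_by = -2656 J.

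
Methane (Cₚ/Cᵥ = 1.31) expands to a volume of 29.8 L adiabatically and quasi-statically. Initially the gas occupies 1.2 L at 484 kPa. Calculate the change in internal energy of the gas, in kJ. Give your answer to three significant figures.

ΔU ≈ -1.18 kJ

P₂ = P₁(V₁/V₂)^γ = 484×(1.2/29.8)^(1.31) = 7.2 kPa.
For a reversible adiabat, W_by_gas = (P₁V₁ − P₂V₂)/(γ−1).
W_by = (484000×0.0012 − 7200×0.0298) / (0.31) = 1181 J.
Q = 0 ⇒ ΔU = −W_by = -1181 J.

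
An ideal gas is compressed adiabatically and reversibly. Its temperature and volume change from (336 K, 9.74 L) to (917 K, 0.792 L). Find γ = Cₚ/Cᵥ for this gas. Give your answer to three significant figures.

γ ≈ 1.40

TV^(γ−1) = const ⇒ γ − 1 = ln(T₂/T₁) / ln(V₁/V₂).
γ = 1 + ln(917/336) / ln(9.74/0.792) = 1.4.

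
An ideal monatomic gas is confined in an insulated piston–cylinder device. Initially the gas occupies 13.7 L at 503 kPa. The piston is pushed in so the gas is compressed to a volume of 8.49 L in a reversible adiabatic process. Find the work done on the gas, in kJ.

γ = 5/3 for a monatomic ideal gas.
P₂ = P₁(V₁/V₂)^γ = 503×(13.7/8.49)^(5/3) = 1117 kPa.
For a reversible adiabat, W_by_gas = (P₁V₁ − P₂V₂)/(γ−1).
W_by = (503000×0.0137 − 1.117×10^6×0.00849) / (2/3) = -3884 J.
W_on_gas = −W_by = 3884 J.

W ≈ 3.88 kJ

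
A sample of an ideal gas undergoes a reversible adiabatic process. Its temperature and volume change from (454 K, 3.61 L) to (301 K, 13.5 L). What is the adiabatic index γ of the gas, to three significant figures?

γ ≈ 1.31

TV^(γ−1) = const ⇒ γ − 1 = ln(T₂/T₁) / ln(V₁/V₂).
γ = 1 + ln(301/454) / ln(3.61/13.5) = 1.312.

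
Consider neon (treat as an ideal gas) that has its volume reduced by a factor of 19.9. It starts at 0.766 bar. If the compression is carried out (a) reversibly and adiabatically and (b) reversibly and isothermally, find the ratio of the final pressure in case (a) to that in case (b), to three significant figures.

For a monatomic ideal gas γ = 5/3.
Isothermal: P_b = P₁(V₁/V₂) = 0.766×19.9.
Adiabatic: P_a = P₁(V₁/V₂)^γ = 0.766×19.9^(5/3).
P_a/P_b = (V₁/V₂)^(γ−1) = 19.9^(2/3) = 7.343.

P_adiabatic / P_isothermal ≈ 7.34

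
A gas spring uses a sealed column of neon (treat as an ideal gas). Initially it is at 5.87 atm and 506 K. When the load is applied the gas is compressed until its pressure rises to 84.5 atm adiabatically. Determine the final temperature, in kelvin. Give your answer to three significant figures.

T₂ ≈ 1470 K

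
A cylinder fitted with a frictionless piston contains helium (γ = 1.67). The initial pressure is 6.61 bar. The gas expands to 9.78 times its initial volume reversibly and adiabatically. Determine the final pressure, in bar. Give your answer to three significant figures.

P₂ ≈ 0.147 bar

Since PV^γ is constant along a reversible adiabat, P₂ = P₁ (V₁/V₂)^γ.
P₂ = 6.61 × (1/9.78)^(1.67) = 0.1467 bar.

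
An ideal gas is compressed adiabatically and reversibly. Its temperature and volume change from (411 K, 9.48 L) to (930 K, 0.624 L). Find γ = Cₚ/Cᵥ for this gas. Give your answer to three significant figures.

γ ≈ 1.30

TV^(γ−1) = const ⇒ γ − 1 = ln(T₂/T₁) / ln(V₁/V₂).
γ = 1 + ln(930/411) / ln(9.48/0.624) = 1.3.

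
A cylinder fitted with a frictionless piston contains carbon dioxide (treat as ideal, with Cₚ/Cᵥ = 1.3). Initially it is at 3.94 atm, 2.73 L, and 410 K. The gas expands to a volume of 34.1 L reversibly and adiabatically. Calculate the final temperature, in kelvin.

For a reversible adiabat TV^(γ−1) is constant, so T₂ = T₁ (V₁/V₂)^(γ−1).
T₂ = 410 × (2.73/34.1)^(0.3) = 192.2 K.

T₂ ≈ 192 K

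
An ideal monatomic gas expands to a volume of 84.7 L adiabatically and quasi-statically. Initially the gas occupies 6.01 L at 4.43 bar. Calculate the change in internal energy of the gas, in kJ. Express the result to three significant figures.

γ = 5/3 for a monatomic ideal gas.
P₂ = P₁(V₁/V₂)^γ = 4.43×(6.01/84.7)^(5/3) = 0.05388 bar.
For a reversible adiabat, W_by_gas = (P₁V₁ − P₂V₂)/(γ−1).
W_by = (443000×0.00601 − 5388×0.0847) / (2/3) = 3309 J.
Q = 0 ⇒ ΔU = −W_by = -3309 J.

ΔU ≈ -3.31 kJ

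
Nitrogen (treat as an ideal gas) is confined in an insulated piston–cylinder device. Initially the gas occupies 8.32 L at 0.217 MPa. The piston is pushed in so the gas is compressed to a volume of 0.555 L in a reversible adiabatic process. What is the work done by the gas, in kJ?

W ≈ -8.82 kJ

γ = 7/5 for a diatomic ideal gas.
P₂ = P₁(V₁/V₂)^γ = 0.217×(8.32/0.555)^(7/5) = 9.608 MPa.
For a reversible adiabat, W_by_gas = (P₁V₁ − P₂V₂)/(γ−1).
W_by = (217000×0.00832 − 9.608×10^6×0.000555) / (2/5) = -8817 J.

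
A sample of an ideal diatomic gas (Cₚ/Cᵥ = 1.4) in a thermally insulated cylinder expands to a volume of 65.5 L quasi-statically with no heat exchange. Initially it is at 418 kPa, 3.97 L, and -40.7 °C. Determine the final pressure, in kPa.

Adiabatic: P₁V₁^γ = P₂V₂^γ ⇒ P₂ = P₁ (V₁/V₂)^γ.
P₂ = 418 × (3.97/65.5)^(1.4) = 8.256 kPa.

P₂ ≈ 8.26 kPa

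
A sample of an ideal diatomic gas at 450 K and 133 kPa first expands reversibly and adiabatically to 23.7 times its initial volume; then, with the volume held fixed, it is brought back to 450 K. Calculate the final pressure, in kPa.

For a diatomic ideal gas γ = 7/5.
Adiabatic step (PV^γ = const): P₂ = 133×(1/23.7)^(7/5) = 1.582 kPa; T₂ = 450×(1/23.7)^(2/5) = 126.9 K.
Isochoric: P₃ = P₂(T₃/T₂) = 1.582 × (450/126.9) = 5.612 kPa.

P₃ ≈ 5.61 kPa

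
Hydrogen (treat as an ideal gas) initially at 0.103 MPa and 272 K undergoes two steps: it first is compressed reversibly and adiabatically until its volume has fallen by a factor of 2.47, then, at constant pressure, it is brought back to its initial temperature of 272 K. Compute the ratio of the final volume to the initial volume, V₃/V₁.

For a diatomic ideal gas γ = 7/5.
Adiabatic step: V₂/V₁ = 0.4049; T₂ = T₁·2.47^(2/5) = 390.5 K.
Isobaric step: V₃/V₂ = T₃/T₂ = 272/390.5.
V₃/V₁ = (V₂/V₁)(V₃/V₂) = 0.4049 × (272/390.5) = 0.282.

V₃/V₁ ≈ 0.282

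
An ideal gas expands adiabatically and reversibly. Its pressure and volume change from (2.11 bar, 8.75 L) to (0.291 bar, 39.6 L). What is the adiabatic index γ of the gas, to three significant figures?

PV^γ = const ⇒ γ = ln(P₂/P₁) / ln(V₁/V₂).
γ = ln(0.291/2.11) / ln(8.75/39.6) = 1.312.

γ ≈ 1.31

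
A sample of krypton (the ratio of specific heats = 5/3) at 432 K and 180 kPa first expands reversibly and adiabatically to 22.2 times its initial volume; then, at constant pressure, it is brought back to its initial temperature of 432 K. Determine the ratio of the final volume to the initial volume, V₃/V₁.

V₃/V₁ ≈ 175

Adiabatic step: V₂/V₁ = 22.2; T₂ = T₁·(1/22.2)^(2/3) = 54.69 K.
Isobaric step: V₃/V₂ = T₃/T₂ = 432/54.69.
V₃/V₁ = (V₂/V₁)(V₃/V₂) = 22.2 × (432/54.69) = 175.4.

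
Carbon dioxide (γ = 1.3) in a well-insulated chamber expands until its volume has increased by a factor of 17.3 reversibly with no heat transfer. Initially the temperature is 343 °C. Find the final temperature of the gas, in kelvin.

T₂ ≈ 262 K

For a reversible adiabat TV^(γ−1) is constant, so T₂ = T₁ (V₁/V₂)^(γ−1).
T₁ = 343 °C = 616.1 K.
T₂ = 616.1 × (1/17.3)^(0.3) = 262 K.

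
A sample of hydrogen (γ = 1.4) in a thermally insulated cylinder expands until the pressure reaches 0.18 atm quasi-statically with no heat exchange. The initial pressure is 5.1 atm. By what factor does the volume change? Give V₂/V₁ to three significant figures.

From PV^γ = const, V₂/V₁ = (P₁/P₂)^(1/γ).
V₂/V₁ = (5.1/0.18)^(0.714) = 10.9.

V₂/V₁ ≈ 10.9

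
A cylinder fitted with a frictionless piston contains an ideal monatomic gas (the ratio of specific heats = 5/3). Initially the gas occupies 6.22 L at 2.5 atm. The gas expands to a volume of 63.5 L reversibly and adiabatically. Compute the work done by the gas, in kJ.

P₂ = P₁(V₁/V₂)^γ = 2.5×(6.22/63.5)^(5/3) = 0.05204 atm.
For a reversible adiabat, W_by_gas = (P₁V₁ − P₂V₂)/(γ−1).
W_by = (253300×0.00622 − 5273×0.0635) / (2/3) = 1861 J.

W ≈ 1.86 kJ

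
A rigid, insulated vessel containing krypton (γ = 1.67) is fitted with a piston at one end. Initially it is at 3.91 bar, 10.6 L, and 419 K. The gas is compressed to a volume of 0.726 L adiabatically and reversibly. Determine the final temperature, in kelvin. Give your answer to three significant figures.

Adiabatic: T₁V₁^(γ−1) = T₂V₂^(γ−1) ⇒ T₂ = T₁ (V₁/V₂)^(γ−1).
T₂ = 419 × (10.6/0.726)^(0.67) = 2525 K.

T₂ ≈ 2530 K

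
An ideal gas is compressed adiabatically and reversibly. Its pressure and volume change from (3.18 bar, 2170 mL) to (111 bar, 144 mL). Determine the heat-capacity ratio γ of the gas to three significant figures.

γ ≈ 1.31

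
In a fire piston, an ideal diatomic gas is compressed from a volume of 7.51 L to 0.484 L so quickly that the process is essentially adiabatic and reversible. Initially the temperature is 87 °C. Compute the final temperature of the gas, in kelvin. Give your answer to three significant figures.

T₂ ≈ 1080 K

For a reversible adiabat TV^(γ−1) is constant, so T₂ = T₁ (V₁/V₂)^(γ−1).
For a diatomic ideal gas γ = 7/5, so γ−1 = 2/5.
T₁ = 87 °C = 360.1 K.
T₂ = 360.1 × (7.51/0.484)^(2/5) = 1078 K.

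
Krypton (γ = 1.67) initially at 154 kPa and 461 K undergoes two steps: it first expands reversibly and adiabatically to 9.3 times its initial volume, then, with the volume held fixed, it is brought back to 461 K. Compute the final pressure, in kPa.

Adiabatic step (PV^γ = const): P₂ = 154×(1/9.3)^(1.67) = 3.717 kPa; T₂ = 461×(1/9.3)^(0.67) = 103.5 K.
Isochoric: P₃ = P₂(T₃/T₂) = 3.717 × (461/103.5) = 16.56 kPa.

P₃ ≈ 16.6 kPa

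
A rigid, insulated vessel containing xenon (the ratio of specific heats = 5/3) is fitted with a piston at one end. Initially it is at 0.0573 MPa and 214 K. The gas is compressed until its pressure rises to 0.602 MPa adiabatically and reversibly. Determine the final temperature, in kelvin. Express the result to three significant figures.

Along an adiabat T P^((1−γ)/γ) is constant, so T₂ = T₁ (P₂/P₁)^((γ−1)/γ).
T₂ = 214 × (0.602/0.0573)^(2/5) = 548.3 K.

T₂ ≈ 548 K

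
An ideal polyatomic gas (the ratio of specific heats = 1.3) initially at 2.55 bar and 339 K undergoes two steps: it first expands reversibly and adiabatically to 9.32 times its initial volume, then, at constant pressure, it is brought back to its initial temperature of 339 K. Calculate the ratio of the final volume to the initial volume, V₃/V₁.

Adiabatic step: V₂/V₁ = 9.32; T₂ = T₁·(1/9.32)^(0.3) = 173.5 K.
Isobaric step: V₃/V₂ = T₃/T₂ = 339/173.5.
V₃/V₁ = (V₂/V₁)(V₃/V₂) = 9.32 × (339/173.5) = 18.21.

V₃/V₁ ≈ 18.2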